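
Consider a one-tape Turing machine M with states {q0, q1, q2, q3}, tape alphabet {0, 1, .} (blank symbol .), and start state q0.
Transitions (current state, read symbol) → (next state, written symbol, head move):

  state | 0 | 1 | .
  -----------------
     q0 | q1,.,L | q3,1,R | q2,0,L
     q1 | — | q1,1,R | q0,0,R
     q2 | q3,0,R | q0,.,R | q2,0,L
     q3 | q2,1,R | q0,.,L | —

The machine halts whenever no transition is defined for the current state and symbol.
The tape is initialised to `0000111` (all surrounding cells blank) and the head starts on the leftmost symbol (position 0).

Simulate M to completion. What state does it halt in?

state=q0 head=0 tape=.[0]000111.   (q0,0)→(q1,.,L)
state=q1 head=-1 tape=[.].000111.   (q1,.)→(q0,0,R)
state=q0 head=0 tape=0[.]000111.   (q0,.)→(q2,0,L)
state=q2 head=-1 tape=[0]0000111.   (q2,0)→(q3,0,R)
state=q3 head=0 tape=0[0]000111.   (q3,0)→(q2,1,R)
state=q2 head=1 tape=01[0]00111.   (q2,0)→(q3,0,R)
state=q3 head=2 tape=010[0]0111.   (q3,0)→(q2,1,R)
state=q2 head=3 tape=0101[0]111.   (q2,0)→(q3,0,R)
state=q3 head=4 tape=01010[1]11.   (q3,1)→(q0,.,L)
state=q0 head=3 tape=0101[0].11.   (q0,0)→(q1,.,L)
state=q1 head=2 tape=010[1]..11.   (q1,1)→(q1,1,R)
state=q1 head=3 tape=0101[.].11.   (q1,.)→(q0,0,R)
state=q0 head=4 tape=01010[.]11.   (q0,.)→(q2,0,L)
state=q2 head=3 tape=0101[0]011.   (q2,0)→(q3,0,R)
state=q3 head=4 tape=01010[0]11.   (q3,0)→(q2,1,R)
state=q2 head=5 tape=010101[1]1.   (q2,1)→(q0,.,R)
state=q0 head=6 tape=010101.[1].   (q0,1)→(q3,1,R)
state=q3 head=7 tape=010101.1[.]
No transition is defined for (q3, .); M halts in state q3.

q3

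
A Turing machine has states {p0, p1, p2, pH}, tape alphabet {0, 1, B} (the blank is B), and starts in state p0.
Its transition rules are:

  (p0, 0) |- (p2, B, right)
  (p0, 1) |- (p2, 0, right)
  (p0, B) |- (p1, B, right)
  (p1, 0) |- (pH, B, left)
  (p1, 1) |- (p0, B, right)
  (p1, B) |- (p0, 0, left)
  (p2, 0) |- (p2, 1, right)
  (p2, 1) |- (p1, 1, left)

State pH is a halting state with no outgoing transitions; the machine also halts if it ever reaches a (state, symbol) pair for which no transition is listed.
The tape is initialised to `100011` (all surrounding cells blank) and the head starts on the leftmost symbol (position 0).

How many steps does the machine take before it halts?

9

state=p0 head=0 tape=[1]00011   (p0,1)→(p2,0,right)
state=p2 head=1 tape=0[0]0011   (p2,0)→(p2,1,right)
state=p2 head=2 tape=01[0]011   (p2,0)→(p2,1,right)
state=p2 head=3 tape=011[0]11   (p2,0)→(p2,1,right)
state=p2 head=4 tape=0111[1]1   (p2,1)→(p1,1,left)
state=p1 head=3 tape=011[1]11   (p1,1)→(p0,B,right)
state=p0 head=4 tape=011B[1]1   (p0,1)→(p2,0,right)
state=p2 head=5 tape=011B0[1]   (p2,1)→(p1,1,left)
state=p1 head=4 tape=011B[0]1   (p1,0)→(pH,B,left)
state=pH head=3 tape=011[B]B1
M halts after 9 transitions.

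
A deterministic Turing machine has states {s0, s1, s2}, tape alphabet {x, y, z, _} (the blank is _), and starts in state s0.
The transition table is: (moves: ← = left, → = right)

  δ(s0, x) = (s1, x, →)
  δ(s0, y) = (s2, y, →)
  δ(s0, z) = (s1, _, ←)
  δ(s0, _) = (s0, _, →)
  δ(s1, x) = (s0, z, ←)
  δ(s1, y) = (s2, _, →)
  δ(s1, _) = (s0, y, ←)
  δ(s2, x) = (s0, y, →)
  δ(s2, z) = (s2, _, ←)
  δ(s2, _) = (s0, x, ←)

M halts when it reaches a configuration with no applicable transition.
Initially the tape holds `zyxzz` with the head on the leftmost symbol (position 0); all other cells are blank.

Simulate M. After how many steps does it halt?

14

s0 | __[z]yxzz   read z → write _, move ←, go to s1
s1 | _[_]_yxzz   read _ → write y, move ←, go to s0
s0 | [_]y_yxzz   read _ → write _, move →, go to s0
s0 | _[y]_yxzz   read y → write y, move →, go to s2
s2 | _y[_]yxzz   read _ → write x, move ←, go to s0
s0 | _[y]xyxzz   read y → write y, move →, go to s2
s2 | _y[x]yxzz   read x → write y, move →, go to s0
s0 | _yy[y]xzz   read y → write y, move →, go to s2
s2 | _yyy[x]zz   read x → write y, move →, go to s0
s0 | _yyyy[z]z   read z → write _, move ←, go to s1
s1 | _yyy[y]_z   read y → write _, move →, go to s2
s2 | _yyy_[_]z   read _ → write x, move ←, go to s0
s0 | _yyy[_]xz   read _ → write _, move →, go to s0
s0 | _yyy_[x]z   read x → write x, move →, go to s1
s1 | _yyy_x[z]
M halts after 14 transitions.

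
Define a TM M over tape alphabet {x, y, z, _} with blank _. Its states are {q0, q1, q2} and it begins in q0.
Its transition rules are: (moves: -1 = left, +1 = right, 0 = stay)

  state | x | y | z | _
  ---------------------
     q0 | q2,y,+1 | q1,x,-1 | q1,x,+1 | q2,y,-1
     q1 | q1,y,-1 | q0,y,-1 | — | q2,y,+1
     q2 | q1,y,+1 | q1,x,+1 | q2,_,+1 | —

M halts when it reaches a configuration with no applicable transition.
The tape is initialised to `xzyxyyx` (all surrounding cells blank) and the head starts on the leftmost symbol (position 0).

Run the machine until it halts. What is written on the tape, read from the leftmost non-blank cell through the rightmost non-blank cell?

yyxyxyyy

q0 | __[x]zyxyyx   read x → write y, move +1, go to q2
q2 | __y[z]yxyyx   read z → write _, move +1, go to q2
q2 | __y_[y]xyyx   read y → write x, move +1, go to q1
q1 | __y_x[x]yyx   read x → write y, move -1, go to q1
q1 | __y_[x]yyyx   read x → write y, move -1, go to q1
q1 | __y[_]yyyyx   read _ → write y, move +1, go to q2
q2 | __yy[y]yyyx   read y → write x, move +1, go to q1
q1 | __yyx[y]yyx   read y → write y, move -1, go to q0
q0 | __yy[x]yyyx   read x → write y, move +1, go to q2
q2 | __yyy[y]yyx   read y → write x, move +1, go to q1
q1 | __yyyx[y]yx   read y → write y, move -1, go to q0
q0 | __yyy[x]yyx   read x → write y, move +1, go to q2
q2 | __yyyy[y]yx   read y → write x, move +1, go to q1
q1 | __yyyyx[y]x   read y → write y, move -1, go to q0
q0 | __yyyy[x]yx   read x → write y, move +1, go to q2
q2 | __yyyyy[y]x   read y → write x, move +1, go to q1
q1 | __yyyyyx[x]   read x → write y, move -1, go to q1
q1 | __yyyyy[x]y   read x → write y, move -1, go to q1
q1 | __yyyy[y]yy   read y → write y, move -1, go to q0
q0 | __yyy[y]yyy   read y → write x, move -1, go to q1
q1 | __yy[y]xyyy   read y → write y, move -1, go to q0
q0 | __y[y]yxyyy   read y → write x, move -1, go to q1
q1 | __[y]xyxyyy   read y → write y, move -1, go to q0
q0 | _[_]yxyxyyy   read _ → write y, move -1, go to q2
q2 | [_]yyxyxyyy
The non-blank tape span at halt is yyxyxyyy.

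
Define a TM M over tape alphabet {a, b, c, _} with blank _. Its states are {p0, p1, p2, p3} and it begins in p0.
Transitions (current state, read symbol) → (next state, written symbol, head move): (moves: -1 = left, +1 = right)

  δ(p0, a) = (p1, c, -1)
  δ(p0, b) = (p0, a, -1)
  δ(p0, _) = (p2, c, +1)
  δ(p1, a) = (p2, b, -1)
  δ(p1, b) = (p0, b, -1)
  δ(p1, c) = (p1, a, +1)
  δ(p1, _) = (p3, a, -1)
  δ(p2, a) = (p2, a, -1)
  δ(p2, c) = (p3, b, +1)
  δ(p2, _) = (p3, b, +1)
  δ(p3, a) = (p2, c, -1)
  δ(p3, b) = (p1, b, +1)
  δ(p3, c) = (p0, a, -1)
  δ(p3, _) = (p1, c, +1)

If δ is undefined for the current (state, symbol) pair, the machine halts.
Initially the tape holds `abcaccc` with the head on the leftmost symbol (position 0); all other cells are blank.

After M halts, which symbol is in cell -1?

b

p0 | ___[a]bcaccc   read a → write c, move -1, go to p1
p1 | __[_]cbcaccc   read _ → write a, move -1, go to p3
p3 | _[_]acbcaccc   read _ → write c, move +1, go to p1
p1 | _c[a]cbcaccc   read a → write b, move -1, go to p2
p2 | _[c]bcbcaccc   read c → write b, move +1, go to p3
p3 | _b[b]cbcaccc   read b → write b, move +1, go to p1
p1 | _bb[c]bcaccc   read c → write a, move +1, go to p1
p1 | _bba[b]caccc   read b → write b, move -1, go to p0
p0 | _bb[a]bcaccc   read a → write c, move -1, go to p1
p1 | _b[b]cbcaccc   read b → write b, move -1, go to p0
p0 | _[b]bcbcaccc   read b → write a, move -1, go to p0
p0 | [_]abcbcaccc   read _ → write c, move +1, go to p2
p2 | c[a]bcbcaccc   read a → write a, move -1, go to p2
p2 | [c]abcbcaccc   read c → write b, move +1, go to p3
p3 | b[a]bcbcaccc   read a → write c, move -1, go to p2
p2 | [b]cbcbcaccc
Cell -1 holds b when M halts.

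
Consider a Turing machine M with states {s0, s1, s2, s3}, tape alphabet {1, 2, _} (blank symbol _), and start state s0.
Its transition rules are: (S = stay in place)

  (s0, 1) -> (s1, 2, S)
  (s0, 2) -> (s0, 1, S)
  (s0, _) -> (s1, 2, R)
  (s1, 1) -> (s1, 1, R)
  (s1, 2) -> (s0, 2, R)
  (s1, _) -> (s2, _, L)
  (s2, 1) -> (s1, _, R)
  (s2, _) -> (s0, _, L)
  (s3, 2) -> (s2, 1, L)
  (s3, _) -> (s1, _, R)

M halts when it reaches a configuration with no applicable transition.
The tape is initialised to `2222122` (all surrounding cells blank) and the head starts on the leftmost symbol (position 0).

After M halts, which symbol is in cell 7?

2

state=s0 head=0 tape=[2]222122__   (s0,2)→(s0,1,S)
state=s0 head=0 tape=[1]222122__   (s0,1)→(s1,2,S)
state=s1 head=0 tape=[2]222122__   (s1,2)→(s0,2,R)
state=s0 head=1 tape=2[2]22122__   (s0,2)→(s0,1,S)
state=s0 head=1 tape=2[1]22122__   (s0,1)→(s1,2,S)
state=s1 head=1 tape=2[2]22122__   (s1,2)→(s0,2,R)
state=s0 head=2 tape=22[2]2122__   (s0,2)→(s0,1,S)
state=s0 head=2 tape=22[1]2122__   (s0,1)→(s1,2,S)
state=s1 head=2 tape=22[2]2122__   (s1,2)→(s0,2,R)
state=s0 head=3 tape=222[2]122__   (s0,2)→(s0,1,S)
state=s0 head=3 tape=222[1]122__   (s0,1)→(s1,2,S)
state=s1 head=3 tape=222[2]122__   (s1,2)→(s0,2,R)
state=s0 head=4 tape=2222[1]22__   (s0,1)→(s1,2,S)
state=s1 head=4 tape=2222[2]22__   (s1,2)→(s0,2,R)
state=s0 head=5 tape=22222[2]2__   (s0,2)→(s0,1,S)
state=s0 head=5 tape=22222[1]2__   (s0,1)→(s1,2,S)
state=s1 head=5 tape=22222[2]2__   (s1,2)→(s0,2,R)
state=s0 head=6 tape=222222[2]__   (s0,2)→(s0,1,S)
state=s0 head=6 tape=222222[1]__   (s0,1)→(s1,2,S)
state=s1 head=6 tape=222222[2]__   (s1,2)→(s0,2,R)
state=s0 head=7 tape=2222222[_]_   (s0,_)→(s1,2,R)
state=s1 head=8 tape=22222222[_]   (s1,_)→(s2,_,L)
state=s2 head=7 tape=2222222[2]_
Cell 7 holds 2 when M halts.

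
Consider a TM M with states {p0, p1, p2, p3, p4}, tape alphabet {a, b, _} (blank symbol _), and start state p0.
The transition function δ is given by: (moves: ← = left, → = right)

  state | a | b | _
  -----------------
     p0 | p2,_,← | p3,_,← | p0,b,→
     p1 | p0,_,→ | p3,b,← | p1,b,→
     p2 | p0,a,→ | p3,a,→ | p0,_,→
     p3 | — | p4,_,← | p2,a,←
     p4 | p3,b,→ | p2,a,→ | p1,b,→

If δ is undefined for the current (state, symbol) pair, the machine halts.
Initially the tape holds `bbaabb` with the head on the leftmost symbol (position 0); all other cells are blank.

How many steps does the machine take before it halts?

p0 | __[b]baabb   read b → write _, move ←, go to p3
p3 | _[_]_baabb   read _ → write a, move ←, go to p2
p2 | [_]a_baabb   read _ → write _, move →, go to p0
p0 | _[a]_baabb   read a → write _, move ←, go to p2
p2 | [_]__baabb   read _ → write _, move →, go to p0
p0 | _[_]_baabb   read _ → write b, move →, go to p0
p0 | _b[_]baabb   read _ → write b, move →, go to p0
p0 | _bb[b]aabb   read b → write _, move ←, go to p3
p3 | _b[b]_aabb   read b → write _, move ←, go to p4
p4 | _[b]__aabb   read b → write a, move →, go to p2
p2 | _a[_]_aabb   read _ → write _, move →, go to p0
p0 | _a_[_]aabb   read _ → write b, move →, go to p0
p0 | _a_b[a]abb   read a → write _, move ←, go to p2
p2 | _a_[b]_abb   read b → write a, move →, go to p3
p3 | _a_a[_]abb   read _ → write a, move ←, go to p2
p2 | _a_[a]aabb   read a → write a, move →, go to p0
p0 | _a_a[a]abb   read a → write _, move ←, go to p2
p2 | _a_[a]_abb   read a → write a, move →, go to p0
p0 | _a_a[_]abb   read _ → write b, move →, go to p0
p0 | _a_ab[a]bb   read a → write _, move ←, go to p2
p2 | _a_a[b]_bb   read b → write a, move →, go to p3
p3 | _a_aa[_]bb   read _ → write a, move ←, go to p2
p2 | _a_a[a]abb   read a → write a, move →, go to p0
p0 | _a_aa[a]bb   read a → write _, move ←, go to p2
p2 | _a_a[a]_bb   read a → write a, move →, go to p0
p0 | _a_aa[_]bb   read _ → write b, move →, go to p0
p0 | _a_aab[b]b   read b → write _, move ←, go to p3
p3 | _a_aa[b]_b   read b → write _, move ←, go to p4
p4 | _a_a[a]__b   read a → write b, move →, go to p3
p3 | _a_ab[_]_b   read _ → write a, move ←, go to p2
p2 | _a_a[b]a_b   read b → write a, move →, go to p3
p3 | _a_aa[a]_b
M halts after 31 transitions.

31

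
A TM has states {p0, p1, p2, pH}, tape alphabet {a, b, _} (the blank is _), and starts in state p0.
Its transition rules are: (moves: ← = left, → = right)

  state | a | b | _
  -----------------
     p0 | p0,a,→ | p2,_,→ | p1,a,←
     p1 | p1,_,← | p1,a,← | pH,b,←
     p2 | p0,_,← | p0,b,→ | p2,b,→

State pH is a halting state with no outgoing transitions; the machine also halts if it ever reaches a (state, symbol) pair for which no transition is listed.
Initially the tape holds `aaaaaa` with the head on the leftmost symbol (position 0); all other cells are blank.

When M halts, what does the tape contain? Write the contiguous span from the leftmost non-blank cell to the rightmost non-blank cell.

p0 | __[a]aaaaa_   read a → write a, move →, go to p0
p0 | __a[a]aaaa_   read a → write a, move →, go to p0
p0 | __aa[a]aaa_   read a → write a, move →, go to p0
p0 | __aaa[a]aa_   read a → write a, move →, go to p0
p0 | __aaaa[a]a_   read a → write a, move →, go to p0
p0 | __aaaaa[a]_   read a → write a, move →, go to p0
p0 | __aaaaaa[_]   read _ → write a, move ←, go to p1
p1 | __aaaaa[a]a   read a → write _, move ←, go to p1
p1 | __aaaa[a]_a   read a → write _, move ←, go to p1
p1 | __aaa[a]__a   read a → write _, move ←, go to p1
p1 | __aa[a]___a   read a → write _, move ←, go to p1
p1 | __a[a]____a   read a → write _, move ←, go to p1
p1 | __[a]_____a   read a → write _, move ←, go to p1
p1 | _[_]______a   read _ → write b, move ←, go to pH
pH | [_]b______a
The non-blank tape span at halt is b______a.

b______a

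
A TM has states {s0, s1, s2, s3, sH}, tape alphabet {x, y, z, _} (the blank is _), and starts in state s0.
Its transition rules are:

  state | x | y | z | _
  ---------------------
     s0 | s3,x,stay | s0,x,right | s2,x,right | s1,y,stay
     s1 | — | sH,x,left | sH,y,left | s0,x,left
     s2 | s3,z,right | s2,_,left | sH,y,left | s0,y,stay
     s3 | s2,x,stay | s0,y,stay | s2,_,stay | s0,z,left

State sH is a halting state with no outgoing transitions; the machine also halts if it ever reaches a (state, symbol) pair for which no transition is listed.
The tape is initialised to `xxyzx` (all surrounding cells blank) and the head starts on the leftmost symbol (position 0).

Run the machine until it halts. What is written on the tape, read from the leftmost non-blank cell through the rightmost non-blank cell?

s0 | [x]xyzx_   read x → write x, move stay, go to s3
s3 | [x]xyzx_   read x → write x, move stay, go to s2
s2 | [x]xyzx_   read x → write z, move right, go to s3
s3 | z[x]yzx_   read x → write x, move stay, go to s2
s2 | z[x]yzx_   read x → write z, move right, go to s3
s3 | zz[y]zx_   read y → write y, move stay, go to s0
s0 | zz[y]zx_   read y → write x, move right, go to s0
s0 | zzx[z]x_   read z → write x, move right, go to s2
s2 | zzxx[x]_   read x → write z, move right, go to s3
s3 | zzxxz[_]   read _ → write z, move left, go to s0
s0 | zzxx[z]z   read z → write x, move right, go to s2
s2 | zzxxx[z]   read z → write y, move left, go to sH
sH | zzxx[x]y
The non-blank tape span at halt is zzxxxy.

zzxxxy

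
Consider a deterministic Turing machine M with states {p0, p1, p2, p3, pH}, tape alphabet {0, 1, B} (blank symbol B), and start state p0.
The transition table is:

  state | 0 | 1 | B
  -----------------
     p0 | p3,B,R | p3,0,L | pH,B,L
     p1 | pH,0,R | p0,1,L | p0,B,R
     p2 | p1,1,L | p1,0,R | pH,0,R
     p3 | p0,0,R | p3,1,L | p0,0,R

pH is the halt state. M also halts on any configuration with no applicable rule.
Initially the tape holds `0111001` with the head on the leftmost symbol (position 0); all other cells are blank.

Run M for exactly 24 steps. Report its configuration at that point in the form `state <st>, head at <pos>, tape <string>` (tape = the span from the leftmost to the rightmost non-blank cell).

p0 | [0]111001BB   read 0 → write B, move R, go to p3
p3 | B[1]11001BB   read 1 → write 1, move L, go to p3
p3 | [B]111001BB   read B → write 0, move R, go to p0
p0 | 0[1]11001BB   read 1 → write 0, move L, go to p3
p3 | [0]011001BB   read 0 → write 0, move R, go to p0
p0 | 0[0]11001BB   read 0 → write B, move R, go to p3
p3 | 0B[1]1001BB   read 1 → write 1, move L, go to p3
p3 | 0[B]11001BB   read B → write 0, move R, go to p0
p0 | 00[1]1001BB   read 1 → write 0, move L, go to p3
p3 | 0[0]01001BB   read 0 → write 0, move R, go to p0
p0 | 00[0]1001BB   read 0 → write B, move R, go to p3
p3 | 00B[1]001BB   read 1 → write 1, move L, go to p3
p3 | 00[B]1001BB   read B → write 0, move R, go to p0
p0 | 000[1]001BB   read 1 → write 0, move L, go to p3
p3 | 00[0]0001BB   read 0 → write 0, move R, go to p0
p0 | 000[0]001BB   read 0 → write B, move R, go to p3
p3 | 000B[0]01BB   read 0 → write 0, move R, go to p0
p0 | 000B0[0]1BB   read 0 → write B, move R, go to p3
p3 | 000B0B[1]BB   read 1 → write 1, move L, go to p3
p3 | 000B0[B]1BB   read B → write 0, move R, go to p0
p0 | 000B00[1]BB   read 1 → write 0, move L, go to p3
p3 | 000B0[0]0BB   read 0 → write 0, move R, go to p0
p0 | 000B00[0]BB   read 0 → write B, move R, go to p3
p3 | 000B00B[B]B   read B → write 0, move R, go to p0
p0 | 000B00B0[B]
After 24 steps: state p0, head at 8, tape 000B00B0.

state p0, head at 8, tape 000B00B0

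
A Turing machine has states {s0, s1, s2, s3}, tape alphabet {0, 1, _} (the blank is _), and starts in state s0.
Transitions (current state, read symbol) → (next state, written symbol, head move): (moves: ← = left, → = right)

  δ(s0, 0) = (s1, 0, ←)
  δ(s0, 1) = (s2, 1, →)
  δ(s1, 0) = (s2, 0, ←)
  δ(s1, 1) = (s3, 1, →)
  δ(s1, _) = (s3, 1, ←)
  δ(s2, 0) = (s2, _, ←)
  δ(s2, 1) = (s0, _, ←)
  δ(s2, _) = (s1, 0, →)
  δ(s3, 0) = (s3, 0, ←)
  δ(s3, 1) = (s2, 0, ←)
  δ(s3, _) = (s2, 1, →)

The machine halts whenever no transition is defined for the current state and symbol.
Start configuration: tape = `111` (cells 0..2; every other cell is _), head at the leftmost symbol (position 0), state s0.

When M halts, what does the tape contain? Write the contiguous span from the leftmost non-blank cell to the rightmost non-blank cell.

100_001

state=s0 head=0 tape=____[1]11___   (s0,1)→(s2,1,→)
state=s2 head=1 tape=____1[1]1___   (s2,1)→(s0,_,←)
state=s0 head=0 tape=____[1]_1___   (s0,1)→(s2,1,→)
state=s2 head=1 tape=____1[_]1___   (s2,_)→(s1,0,→)
state=s1 head=2 tape=____10[1]___   (s1,1)→(s3,1,→)
state=s3 head=3 tape=____101[_]__   (s3,_)→(s2,1,→)
state=s2 head=4 tape=____1011[_]_   (s2,_)→(s1,0,→)
state=s1 head=5 tape=____10110[_]   (s1,_)→(s3,1,←)
state=s3 head=4 tape=____1011[0]1   (s3,0)→(s3,0,←)
state=s3 head=3 tape=____101[1]01   (s3,1)→(s2,0,←)
state=s2 head=2 tape=____10[1]001   (s2,1)→(s0,_,←)
state=s0 head=1 tape=____1[0]_001   (s0,0)→(s1,0,←)
state=s1 head=0 tape=____[1]0_001   (s1,1)→(s3,1,→)
state=s3 head=1 tape=____1[0]_001   (s3,0)→(s3,0,←)
state=s3 head=0 tape=____[1]0_001   (s3,1)→(s2,0,←)
state=s2 head=-1 tape=___[_]00_001   (s2,_)→(s1,0,→)
state=s1 head=0 tape=___0[0]0_001   (s1,0)→(s2,0,←)
state=s2 head=-1 tape=___[0]00_001   (s2,0)→(s2,_,←)
state=s2 head=-2 tape=__[_]_00_001   (s2,_)→(s1,0,→)
state=s1 head=-1 tape=__0[_]00_001   (s1,_)→(s3,1,←)
state=s3 head=-2 tape=__[0]100_001   (s3,0)→(s3,0,←)
state=s3 head=-3 tape=_[_]0100_001   (s3,_)→(s2,1,→)
state=s2 head=-2 tape=_1[0]100_001   (s2,0)→(s2,_,←)
state=s2 head=-3 tape=_[1]_100_001   (s2,1)→(s0,_,←)
state=s0 head=-4 tape=[_]__100_001
The non-blank tape span at halt is 100_001.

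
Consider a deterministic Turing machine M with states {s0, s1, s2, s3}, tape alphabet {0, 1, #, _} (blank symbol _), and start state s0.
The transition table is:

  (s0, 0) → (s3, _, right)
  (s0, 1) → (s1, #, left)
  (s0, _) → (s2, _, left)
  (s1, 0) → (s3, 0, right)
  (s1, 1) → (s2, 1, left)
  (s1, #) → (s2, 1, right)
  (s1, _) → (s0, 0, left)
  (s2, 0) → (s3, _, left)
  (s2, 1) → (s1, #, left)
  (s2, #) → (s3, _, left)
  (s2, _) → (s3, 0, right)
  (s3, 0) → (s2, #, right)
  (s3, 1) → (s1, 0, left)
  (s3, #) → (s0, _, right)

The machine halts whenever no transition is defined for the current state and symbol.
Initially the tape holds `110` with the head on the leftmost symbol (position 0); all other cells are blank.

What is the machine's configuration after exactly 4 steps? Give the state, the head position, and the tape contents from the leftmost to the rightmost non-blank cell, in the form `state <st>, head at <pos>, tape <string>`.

state s3, head at -2, tape 0_0#10

s0 | ___[1]10   read 1 → write #, move left, go to s1
s1 | __[_]#10   read _ → write 0, move left, go to s0
s0 | _[_]0#10   read _ → write _, move left, go to s2
s2 | [_]_0#10   read _ → write 0, move right, go to s3
s3 | 0[_]0#10
After 4 steps: state s3, head at -2, tape 0_0#10.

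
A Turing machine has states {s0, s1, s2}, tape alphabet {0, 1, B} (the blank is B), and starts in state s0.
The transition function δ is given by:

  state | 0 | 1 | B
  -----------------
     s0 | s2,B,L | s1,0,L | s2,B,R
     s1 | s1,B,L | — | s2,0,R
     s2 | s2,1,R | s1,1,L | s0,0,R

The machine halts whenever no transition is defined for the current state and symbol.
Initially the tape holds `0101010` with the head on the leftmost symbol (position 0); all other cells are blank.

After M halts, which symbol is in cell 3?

0

state=s0 head=0 tape=BBB[0]101010   (s0,0)→(s2,B,L)
state=s2 head=-1 tape=BB[B]B101010   (s2,B)→(s0,0,R)
state=s0 head=0 tape=BB0[B]101010   (s0,B)→(s2,B,R)
state=s2 head=1 tape=BB0B[1]01010   (s2,1)→(s1,1,L)
state=s1 head=0 tape=BB0[B]101010   (s1,B)→(s2,0,R)
state=s2 head=1 tape=BB00[1]01010   (s2,1)→(s1,1,L)
state=s1 head=0 tape=BB0[0]101010   (s1,0)→(s1,B,L)
state=s1 head=-1 tape=BB[0]B101010   (s1,0)→(s1,B,L)
state=s1 head=-2 tape=B[B]BB101010   (s1,B)→(s2,0,R)
state=s2 head=-1 tape=B0[B]B101010   (s2,B)→(s0,0,R)
state=s0 head=0 tape=B00[B]101010   (s0,B)→(s2,B,R)
state=s2 head=1 tape=B00B[1]01010   (s2,1)→(s1,1,L)
state=s1 head=0 tape=B00[B]101010   (s1,B)→(s2,0,R)
state=s2 head=1 tape=B000[1]01010   (s2,1)→(s1,1,L)
state=s1 head=0 tape=B00[0]101010   (s1,0)→(s1,B,L)
state=s1 head=-1 tape=B0[0]B101010   (s1,0)→(s1,B,L)
state=s1 head=-2 tape=B[0]BB101010   (s1,0)→(s1,B,L)
state=s1 head=-3 tape=[B]BBB101010   (s1,B)→(s2,0,R)
state=s2 head=-2 tape=0[B]BB101010   (s2,B)→(s0,0,R)
state=s0 head=-1 tape=00[B]B101010   (s0,B)→(s2,B,R)
state=s2 head=0 tape=00B[B]101010   (s2,B)→(s0,0,R)
state=s0 head=1 tape=00B0[1]01010   (s0,1)→(s1,0,L)
state=s1 head=0 tape=00B[0]001010   (s1,0)→(s1,B,L)
state=s1 head=-1 tape=00[B]B001010   (s1,B)→(s2,0,R)
state=s2 head=0 tape=000[B]001010   (s2,B)→(s0,0,R)
state=s0 head=1 tape=0000[0]01010   (s0,0)→(s2,B,L)
state=s2 head=0 tape=000[0]B01010   (s2,0)→(s2,1,R)
state=s2 head=1 tape=0001[B]01010   (s2,B)→(s0,0,R)
state=s0 head=2 tape=00010[0]1010   (s0,0)→(s2,B,L)
state=s2 head=1 tape=0001[0]B1010   (s2,0)→(s2,1,R)
state=s2 head=2 tape=00011[B]1010   (s2,B)→(s0,0,R)
state=s0 head=3 tape=000110[1]010   (s0,1)→(s1,0,L)
state=s1 head=2 tape=00011[0]0010   (s1,0)→(s1,B,L)
state=s1 head=1 tape=0001[1]B0010
Cell 3 holds 0 when M halts.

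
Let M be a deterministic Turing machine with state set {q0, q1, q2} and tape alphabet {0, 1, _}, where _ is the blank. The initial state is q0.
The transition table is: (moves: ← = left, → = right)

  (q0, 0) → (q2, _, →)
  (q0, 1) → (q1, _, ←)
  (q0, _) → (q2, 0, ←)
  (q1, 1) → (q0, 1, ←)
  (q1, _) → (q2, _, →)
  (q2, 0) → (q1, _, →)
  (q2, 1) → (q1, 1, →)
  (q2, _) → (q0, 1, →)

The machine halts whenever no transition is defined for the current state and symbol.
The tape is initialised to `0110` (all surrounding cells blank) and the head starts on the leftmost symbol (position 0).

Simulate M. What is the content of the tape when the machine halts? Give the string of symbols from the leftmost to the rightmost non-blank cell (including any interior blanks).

1_1___10

state=q0 head=0 tape=_[0]110___   (q0,0)→(q2,_,→)
state=q2 head=1 tape=__[1]10___   (q2,1)→(q1,1,→)
state=q1 head=2 tape=__1[1]0___   (q1,1)→(q0,1,←)
state=q0 head=1 tape=__[1]10___   (q0,1)→(q1,_,←)
state=q1 head=0 tape=_[_]_10___   (q1,_)→(q2,_,→)
state=q2 head=1 tape=__[_]10___   (q2,_)→(q0,1,→)
state=q0 head=2 tape=__1[1]0___   (q0,1)→(q1,_,←)
state=q1 head=1 tape=__[1]_0___   (q1,1)→(q0,1,←)
state=q0 head=0 tape=_[_]1_0___   (q0,_)→(q2,0,←)
state=q2 head=-1 tape=[_]01_0___   (q2,_)→(q0,1,→)
state=q0 head=0 tape=1[0]1_0___   (q0,0)→(q2,_,→)
state=q2 head=1 tape=1_[1]_0___   (q2,1)→(q1,1,→)
state=q1 head=2 tape=1_1[_]0___   (q1,_)→(q2,_,→)
state=q2 head=3 tape=1_1_[0]___   (q2,0)→(q1,_,→)
state=q1 head=4 tape=1_1__[_]__   (q1,_)→(q2,_,→)
state=q2 head=5 tape=1_1___[_]_   (q2,_)→(q0,1,→)
state=q0 head=6 tape=1_1___1[_]   (q0,_)→(q2,0,←)
state=q2 head=5 tape=1_1___[1]0   (q2,1)→(q1,1,→)
state=q1 head=6 tape=1_1___1[0]
The non-blank tape span at halt is 1_1___10.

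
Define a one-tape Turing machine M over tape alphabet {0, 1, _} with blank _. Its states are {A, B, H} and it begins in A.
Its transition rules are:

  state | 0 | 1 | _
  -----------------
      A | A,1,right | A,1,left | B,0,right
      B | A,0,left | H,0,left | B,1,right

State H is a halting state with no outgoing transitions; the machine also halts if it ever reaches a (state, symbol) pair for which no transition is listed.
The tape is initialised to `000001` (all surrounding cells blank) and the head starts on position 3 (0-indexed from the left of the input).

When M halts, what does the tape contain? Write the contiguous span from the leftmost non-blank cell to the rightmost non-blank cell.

state=A head=3 tape=_000[0]01   (A,0)→(A,1,right)
state=A head=4 tape=_0001[0]1   (A,0)→(A,1,right)
state=A head=5 tape=_00011[1]   (A,1)→(A,1,left)
state=A head=4 tape=_0001[1]1   (A,1)→(A,1,left)
state=A head=3 tape=_000[1]11   (A,1)→(A,1,left)
state=A head=2 tape=_00[0]111   (A,0)→(A,1,right)
state=A head=3 tape=_001[1]11   (A,1)→(A,1,left)
state=A head=2 tape=_00[1]111   (A,1)→(A,1,left)
state=A head=1 tape=_0[0]1111   (A,0)→(A,1,right)
state=A head=2 tape=_01[1]111   (A,1)→(A,1,left)
state=A head=1 tape=_0[1]1111   (A,1)→(A,1,left)
state=A head=0 tape=_[0]11111   (A,0)→(A,1,right)
state=A head=1 tape=_1[1]1111   (A,1)→(A,1,left)
state=A head=0 tape=_[1]11111   (A,1)→(A,1,left)
state=A head=-1 tape=[_]111111   (A,_)→(B,0,right)
state=B head=0 tape=0[1]11111   (B,1)→(H,0,left)
state=H head=-1 tape=[0]011111
The non-blank tape span at halt is 0011111.

0011111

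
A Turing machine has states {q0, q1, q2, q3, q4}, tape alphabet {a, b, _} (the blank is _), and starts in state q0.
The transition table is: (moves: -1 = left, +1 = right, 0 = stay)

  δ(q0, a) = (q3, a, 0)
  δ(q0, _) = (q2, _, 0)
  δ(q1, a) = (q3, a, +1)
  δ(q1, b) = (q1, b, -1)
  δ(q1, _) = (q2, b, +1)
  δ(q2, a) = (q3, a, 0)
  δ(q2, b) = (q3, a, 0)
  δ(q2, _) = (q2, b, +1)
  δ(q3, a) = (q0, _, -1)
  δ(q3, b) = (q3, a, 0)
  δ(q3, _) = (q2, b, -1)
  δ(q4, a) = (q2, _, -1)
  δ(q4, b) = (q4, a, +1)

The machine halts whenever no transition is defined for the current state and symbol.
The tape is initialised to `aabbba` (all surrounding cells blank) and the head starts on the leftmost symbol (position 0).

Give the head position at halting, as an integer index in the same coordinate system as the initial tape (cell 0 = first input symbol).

q0 | _[a]abbba   read a → write a, move 0, go to q3
q3 | _[a]abbba   read a → write _, move -1, go to q0
q0 | [_]_abbba   read _ → write _, move 0, go to q2
q2 | [_]_abbba   read _ → write b, move +1, go to q2
q2 | b[_]abbba   read _ → write b, move +1, go to q2
q2 | bb[a]bbba   read a → write a, move 0, go to q3
q3 | bb[a]bbba   read a → write _, move -1, go to q0
q0 | b[b]_bbba
At halt the head is at cell 0.

0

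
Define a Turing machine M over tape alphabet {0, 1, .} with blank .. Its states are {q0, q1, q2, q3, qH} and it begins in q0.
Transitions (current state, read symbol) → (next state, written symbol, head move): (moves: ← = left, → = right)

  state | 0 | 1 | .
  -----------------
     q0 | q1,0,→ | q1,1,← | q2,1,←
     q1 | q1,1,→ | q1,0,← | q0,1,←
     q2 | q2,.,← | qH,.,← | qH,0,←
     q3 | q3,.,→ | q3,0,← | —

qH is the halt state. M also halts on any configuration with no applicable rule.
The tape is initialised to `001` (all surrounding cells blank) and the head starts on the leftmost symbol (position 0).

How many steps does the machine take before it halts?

14

q0 | ....[0]01.   read 0 → write 0, move →, go to q1
q1 | ....0[0]1.   read 0 → write 1, move →, go to q1
q1 | ....01[1].   read 1 → write 0, move ←, go to q1
q1 | ....0[1]0.   read 1 → write 0, move ←, go to q1
q1 | ....[0]00.   read 0 → write 1, move →, go to q1
q1 | ....1[0]0.   read 0 → write 1, move →, go to q1
q1 | ....11[0].   read 0 → write 1, move →, go to q1
q1 | ....111[.]   read . → write 1, move ←, go to q0
q0 | ....11[1]1   read 1 → write 1, move ←, go to q1
q1 | ....1[1]11   read 1 → write 0, move ←, go to q1
q1 | ....[1]011   read 1 → write 0, move ←, go to q1
q1 | ...[.]0011   read . → write 1, move ←, go to q0
q0 | ..[.]10011   read . → write 1, move ←, go to q2
q2 | .[.]110011   read . → write 0, move ←, go to qH
qH | [.]0110011
M halts after 14 transitions.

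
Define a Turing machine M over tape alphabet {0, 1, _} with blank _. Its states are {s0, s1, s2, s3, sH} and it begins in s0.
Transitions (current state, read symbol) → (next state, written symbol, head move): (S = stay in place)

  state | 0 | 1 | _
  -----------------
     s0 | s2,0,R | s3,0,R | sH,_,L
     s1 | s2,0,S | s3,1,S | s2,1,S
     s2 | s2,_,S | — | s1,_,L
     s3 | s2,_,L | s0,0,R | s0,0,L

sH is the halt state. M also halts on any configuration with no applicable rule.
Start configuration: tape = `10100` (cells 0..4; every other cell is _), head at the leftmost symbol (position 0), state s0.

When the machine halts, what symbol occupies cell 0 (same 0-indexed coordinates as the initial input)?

_

s0 | _[1]0100   read 1 → write 0, move R, go to s3
s3 | _0[0]100   read 0 → write _, move L, go to s2
s2 | _[0]_100   read 0 → write _, move S, go to s2
s2 | _[_]_100   read _ → write _, move L, go to s1
s1 | [_]__100   read _ → write 1, move S, go to s2
s2 | [1]__100
Cell 0 holds _ when M halts.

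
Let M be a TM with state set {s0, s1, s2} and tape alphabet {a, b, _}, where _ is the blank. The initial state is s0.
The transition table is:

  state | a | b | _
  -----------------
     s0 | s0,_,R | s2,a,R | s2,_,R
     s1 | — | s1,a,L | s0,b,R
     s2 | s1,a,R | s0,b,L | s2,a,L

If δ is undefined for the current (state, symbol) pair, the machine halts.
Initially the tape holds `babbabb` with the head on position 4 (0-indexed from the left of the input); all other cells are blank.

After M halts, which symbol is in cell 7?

s0 | babb[a]bb_   read a → write _, move R, go to s0
s0 | babb_[b]b_   read b → write a, move R, go to s2
s2 | babb_a[b]_   read b → write b, move L, go to s0
s0 | babb_[a]b_   read a → write _, move R, go to s0
s0 | babb__[b]_   read b → write a, move R, go to s2
s2 | babb__a[_]   read _ → write a, move L, go to s2
s2 | babb__[a]a   read a → write a, move R, go to s1
s1 | babb__a[a]
Cell 7 holds a when M halts.

a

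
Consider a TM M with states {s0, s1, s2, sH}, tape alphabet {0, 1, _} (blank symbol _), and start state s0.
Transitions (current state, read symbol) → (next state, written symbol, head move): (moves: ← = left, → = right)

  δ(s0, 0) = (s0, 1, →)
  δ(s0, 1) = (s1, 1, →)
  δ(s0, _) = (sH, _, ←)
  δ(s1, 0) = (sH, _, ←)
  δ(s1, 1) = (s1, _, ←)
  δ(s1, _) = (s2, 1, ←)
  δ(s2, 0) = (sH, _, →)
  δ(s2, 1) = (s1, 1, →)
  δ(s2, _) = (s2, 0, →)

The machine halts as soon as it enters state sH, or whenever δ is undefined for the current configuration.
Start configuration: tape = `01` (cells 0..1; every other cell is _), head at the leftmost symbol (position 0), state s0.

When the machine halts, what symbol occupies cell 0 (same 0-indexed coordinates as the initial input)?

_

s0 | ___[0]1_   read 0 → write 1, move →, go to s0
s0 | ___1[1]_   read 1 → write 1, move →, go to s1
s1 | ___11[_]   read _ → write 1, move ←, go to s2
s2 | ___1[1]1   read 1 → write 1, move →, go to s1
s1 | ___11[1]   read 1 → write _, move ←, go to s1
s1 | ___1[1]_   read 1 → write _, move ←, go to s1
s1 | ___[1]__   read 1 → write _, move ←, go to s1
s1 | __[_]___   read _ → write 1, move ←, go to s2
s2 | _[_]1___   read _ → write 0, move →, go to s2
s2 | _0[1]___   read 1 → write 1, move →, go to s1
s1 | _01[_]__   read _ → write 1, move ←, go to s2
s2 | _0[1]1__   read 1 → write 1, move →, go to s1
s1 | _01[1]__   read 1 → write _, move ←, go to s1
s1 | _0[1]___   read 1 → write _, move ←, go to s1
s1 | _[0]____   read 0 → write _, move ←, go to sH
sH | [_]_____
Cell 0 holds _ when M halts.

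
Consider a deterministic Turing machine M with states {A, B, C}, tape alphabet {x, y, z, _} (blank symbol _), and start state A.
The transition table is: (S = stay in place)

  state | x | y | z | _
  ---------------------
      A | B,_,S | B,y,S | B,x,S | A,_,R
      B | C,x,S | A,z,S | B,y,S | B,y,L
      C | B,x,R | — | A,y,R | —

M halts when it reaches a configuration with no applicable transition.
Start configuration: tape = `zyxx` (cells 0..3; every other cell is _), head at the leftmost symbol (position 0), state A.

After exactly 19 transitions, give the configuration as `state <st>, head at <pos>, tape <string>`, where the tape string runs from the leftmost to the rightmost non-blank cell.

state=A head=0 tape=[z]yxx__   (A,z)→(B,x,S)
state=B head=0 tape=[x]yxx__   (B,x)→(C,x,S)
state=C head=0 tape=[x]yxx__   (C,x)→(B,x,R)
state=B head=1 tape=x[y]xx__   (B,y)→(A,z,S)
state=A head=1 tape=x[z]xx__   (A,z)→(B,x,S)
state=B head=1 tape=x[x]xx__   (B,x)→(C,x,S)
state=C head=1 tape=x[x]xx__   (C,x)→(B,x,R)
state=B head=2 tape=xx[x]x__   (B,x)→(C,x,S)
state=C head=2 tape=xx[x]x__   (C,x)→(B,x,R)
state=B head=3 tape=xxx[x]__   (B,x)→(C,x,S)
state=C head=3 tape=xxx[x]__   (C,x)→(B,x,R)
state=B head=4 tape=xxxx[_]_   (B,_)→(B,y,L)
state=B head=3 tape=xxx[x]y_   (B,x)→(C,x,S)
state=C head=3 tape=xxx[x]y_   (C,x)→(B,x,R)
state=B head=4 tape=xxxx[y]_   (B,y)→(A,z,S)
state=A head=4 tape=xxxx[z]_   (A,z)→(B,x,S)
state=B head=4 tape=xxxx[x]_   (B,x)→(C,x,S)
state=C head=4 tape=xxxx[x]_   (C,x)→(B,x,R)
state=B head=5 tape=xxxxx[_]   (B,_)→(B,y,L)
state=B head=4 tape=xxxx[x]y
After 19 steps: state B, head at 4, tape xxxxxy.

state B, head at 4, tape xxxxxy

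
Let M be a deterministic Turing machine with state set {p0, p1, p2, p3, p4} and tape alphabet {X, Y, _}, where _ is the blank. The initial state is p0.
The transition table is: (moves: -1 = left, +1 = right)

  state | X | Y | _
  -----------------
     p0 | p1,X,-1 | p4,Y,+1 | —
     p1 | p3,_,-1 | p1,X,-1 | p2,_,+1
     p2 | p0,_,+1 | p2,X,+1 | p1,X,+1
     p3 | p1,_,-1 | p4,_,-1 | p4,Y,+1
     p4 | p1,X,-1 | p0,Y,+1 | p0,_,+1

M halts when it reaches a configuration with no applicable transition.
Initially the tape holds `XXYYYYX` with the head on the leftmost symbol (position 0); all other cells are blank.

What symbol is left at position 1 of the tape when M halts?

state=p0 head=0 tape=_[X]XYYYYX_   (p0,X)→(p1,X,-1)
state=p1 head=-1 tape=[_]XXYYYYX_   (p1,_)→(p2,_,+1)
state=p2 head=0 tape=_[X]XYYYYX_   (p2,X)→(p0,_,+1)
state=p0 head=1 tape=__[X]YYYYX_   (p0,X)→(p1,X,-1)
state=p1 head=0 tape=_[_]XYYYYX_   (p1,_)→(p2,_,+1)
state=p2 head=1 tape=__[X]YYYYX_   (p2,X)→(p0,_,+1)
state=p0 head=2 tape=___[Y]YYYX_   (p0,Y)→(p4,Y,+1)
state=p4 head=3 tape=___Y[Y]YYX_   (p4,Y)→(p0,Y,+1)
state=p0 head=4 tape=___YY[Y]YX_   (p0,Y)→(p4,Y,+1)
state=p4 head=5 tape=___YYY[Y]X_   (p4,Y)→(p0,Y,+1)
state=p0 head=6 tape=___YYYY[X]_   (p0,X)→(p1,X,-1)
state=p1 head=5 tape=___YYY[Y]X_   (p1,Y)→(p1,X,-1)
state=p1 head=4 tape=___YY[Y]XX_   (p1,Y)→(p1,X,-1)
state=p1 head=3 tape=___Y[Y]XXX_   (p1,Y)→(p1,X,-1)
state=p1 head=2 tape=___[Y]XXXX_   (p1,Y)→(p1,X,-1)
state=p1 head=1 tape=__[_]XXXXX_   (p1,_)→(p2,_,+1)
state=p2 head=2 tape=___[X]XXXX_   (p2,X)→(p0,_,+1)
state=p0 head=3 tape=____[X]XXX_   (p0,X)→(p1,X,-1)
state=p1 head=2 tape=___[_]XXXX_   (p1,_)→(p2,_,+1)
state=p2 head=3 tape=____[X]XXX_   (p2,X)→(p0,_,+1)
state=p0 head=4 tape=_____[X]XX_   (p0,X)→(p1,X,-1)
state=p1 head=3 tape=____[_]XXX_   (p1,_)→(p2,_,+1)
state=p2 head=4 tape=_____[X]XX_   (p2,X)→(p0,_,+1)
state=p0 head=5 tape=______[X]X_   (p0,X)→(p1,X,-1)
state=p1 head=4 tape=_____[_]XX_   (p1,_)→(p2,_,+1)
state=p2 head=5 tape=______[X]X_   (p2,X)→(p0,_,+1)
state=p0 head=6 tape=_______[X]_   (p0,X)→(p1,X,-1)
state=p1 head=5 tape=______[_]X_   (p1,_)→(p2,_,+1)
state=p2 head=6 tape=_______[X]_   (p2,X)→(p0,_,+1)
state=p0 head=7 tape=________[_]
Cell 1 holds _ when M halts.

_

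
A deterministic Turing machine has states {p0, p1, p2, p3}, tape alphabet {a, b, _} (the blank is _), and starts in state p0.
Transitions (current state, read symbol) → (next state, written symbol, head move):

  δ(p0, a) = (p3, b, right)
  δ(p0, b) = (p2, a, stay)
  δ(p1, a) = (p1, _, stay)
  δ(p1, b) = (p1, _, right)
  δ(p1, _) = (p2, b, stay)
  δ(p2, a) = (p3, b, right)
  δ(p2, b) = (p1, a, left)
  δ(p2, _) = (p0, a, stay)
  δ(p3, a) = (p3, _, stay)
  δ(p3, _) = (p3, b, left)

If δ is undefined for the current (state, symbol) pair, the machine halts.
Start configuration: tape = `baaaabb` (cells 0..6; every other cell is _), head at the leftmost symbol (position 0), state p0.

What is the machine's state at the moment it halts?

p3

p0 | [b]aaaabb   read b → write a, move stay, go to p2
p2 | [a]aaaabb   read a → write b, move right, go to p3
p3 | b[a]aaabb   read a → write _, move stay, go to p3
p3 | b[_]aaabb   read _ → write b, move left, go to p3
p3 | [b]baaabb
No transition is defined for (p3, b); M halts in state p3.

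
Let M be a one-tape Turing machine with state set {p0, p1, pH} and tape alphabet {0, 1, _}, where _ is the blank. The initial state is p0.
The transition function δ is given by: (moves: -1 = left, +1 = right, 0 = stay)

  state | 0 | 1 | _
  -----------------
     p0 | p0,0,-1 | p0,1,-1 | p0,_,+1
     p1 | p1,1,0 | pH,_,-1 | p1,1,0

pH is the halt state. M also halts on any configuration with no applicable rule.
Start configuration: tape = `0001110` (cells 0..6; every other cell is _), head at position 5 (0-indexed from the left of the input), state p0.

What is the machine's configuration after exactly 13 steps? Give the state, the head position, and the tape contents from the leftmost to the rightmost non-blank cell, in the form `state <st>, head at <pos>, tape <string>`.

p0 | _00011[1]0   read 1 → write 1, move -1, go to p0
p0 | _0001[1]10   read 1 → write 1, move -1, go to p0
p0 | _000[1]110   read 1 → write 1, move -1, go to p0
p0 | _00[0]1110   read 0 → write 0, move -1, go to p0
p0 | _0[0]01110   read 0 → write 0, move -1, go to p0
p0 | _[0]001110   read 0 → write 0, move -1, go to p0
p0 | [_]0001110   read _ → write _, move +1, go to p0
p0 | _[0]001110   read 0 → write 0, move -1, go to p0
p0 | [_]0001110   read _ → write _, move +1, go to p0
p0 | _[0]001110   read 0 → write 0, move -1, go to p0
p0 | [_]0001110   read _ → write _, move +1, go to p0
p0 | _[0]001110   read 0 → write 0, move -1, go to p0
p0 | [_]0001110   read _ → write _, move +1, go to p0
p0 | _[0]001110
After 13 steps: state p0, head at 0, tape 0001110.

state p0, head at 0, tape 0001110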